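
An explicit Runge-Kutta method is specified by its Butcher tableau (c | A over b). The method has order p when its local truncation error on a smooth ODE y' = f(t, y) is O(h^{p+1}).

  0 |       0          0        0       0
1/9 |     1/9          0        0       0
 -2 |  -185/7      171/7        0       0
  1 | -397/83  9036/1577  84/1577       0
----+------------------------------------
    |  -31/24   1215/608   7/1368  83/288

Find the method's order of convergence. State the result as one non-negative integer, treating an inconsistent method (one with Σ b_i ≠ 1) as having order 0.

b = (-31/24, 1215/608, 7/1368, 83/288)
c = (0, 1/9, -2, 1)
Ac = (0, 0, 19/7, 44/83)
Σ b_i: (-31/24)·1 + 1215/608·1 + 7/1368·1 + 83/288·1 = 1 ✓
b·c: 1215/608·1/9 + 7/1368·(-2) + 83/288·1 = 1/2 ✓
b·c²: 1215/608·1/81 + 7/1368·4 + 83/288·1 = 1/3 ✓
b·Ac: 7/1368·19/7 + 83/288·44/83 = 1/6 ✓
b·c³: 1215/608·1/729 + 7/1368·(-8) + 83/288·1 = 1/4 ✓
b·(c∘Ac): 7/1368·(-38/7) + 83/288·44/83 = 1/8 ✓
b·Ac²: 7/1368·19/63 + 83/288·212/747 = 1/12 ✓
b·A²c: 83/288·12/83 = 1/24 ✓; 4 stages ⇒ order 4.

4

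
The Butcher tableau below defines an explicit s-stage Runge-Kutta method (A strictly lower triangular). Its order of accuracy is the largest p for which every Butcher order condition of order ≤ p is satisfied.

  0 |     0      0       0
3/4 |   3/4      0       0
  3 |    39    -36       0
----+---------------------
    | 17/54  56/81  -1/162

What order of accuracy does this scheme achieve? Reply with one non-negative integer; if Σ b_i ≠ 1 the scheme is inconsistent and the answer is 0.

b = (17/54, 56/81, -1/162)
c = (0, 3/4, 3)
Ac = (0, 0, -27)
Σ b_i: 17/54·1 + 56/81·1 + (-1/162)·1 = 1 ✓
b·c: 56/81·3/4 + (-1/162)·3 = 1/2 ✓
b·c²: 56/81·9/16 + (-1/162)·9 = 1/3 ✓
b·Ac: (-1/162)·(-27) = 1/6 ✓; 3 stages ⇒ order 3.

3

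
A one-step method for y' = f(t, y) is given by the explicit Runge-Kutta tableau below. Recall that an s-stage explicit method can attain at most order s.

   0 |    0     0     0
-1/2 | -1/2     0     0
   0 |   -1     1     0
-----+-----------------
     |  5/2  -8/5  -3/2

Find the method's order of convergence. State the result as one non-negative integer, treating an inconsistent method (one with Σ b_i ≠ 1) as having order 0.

0

b = (5/2, -8/5, -3/2)
c = (0, -1/2, 0)
Ac = (0, 0, -1/2)
Σ b_i: 5/2·1 + (-8/5)·1 + (-3/2)·1 = -3/5 ≠ 1 ⇒ order 0.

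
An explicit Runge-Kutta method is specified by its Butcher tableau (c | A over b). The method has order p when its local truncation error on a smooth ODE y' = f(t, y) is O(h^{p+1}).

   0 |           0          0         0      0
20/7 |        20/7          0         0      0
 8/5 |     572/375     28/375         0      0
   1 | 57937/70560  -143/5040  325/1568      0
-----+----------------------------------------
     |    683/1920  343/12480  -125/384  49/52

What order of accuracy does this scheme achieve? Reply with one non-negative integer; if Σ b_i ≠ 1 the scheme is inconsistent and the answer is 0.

4

b = (683/1920, 343/12480, -125/384, 49/52)
c = (0, 20/7, 8/5, 1)
Ac = (0, 0, 16/75, 221/882)
Σ b_i: 683/1920·1 + 343/12480·1 + (-125/384)·1 + 49/52·1 = 1 ✓
b·c: 343/12480·20/7 + (-125/384)·8/5 + 49/52·1 = 1/2 ✓
b·c²: 343/12480·400/49 + (-125/384)·64/25 + 49/52·1 = 1/3 ✓
b·Ac: (-125/384)·16/75 + 49/52·221/882 = 1/6 ✓
b·c³: 343/12480·8000/343 + (-125/384)·512/125 + 49/52·1 = 1/4 ✓
b·(c∘Ac): (-125/384)·128/375 + 49/52·221/882 = 1/8 ✓
b·Ac²: (-125/384)·64/105 + 49/52·923/3087 = 1/12 ✓
b·A²c: 49/52·13/294 = 1/24 ✓; 4 stages ⇒ order 4.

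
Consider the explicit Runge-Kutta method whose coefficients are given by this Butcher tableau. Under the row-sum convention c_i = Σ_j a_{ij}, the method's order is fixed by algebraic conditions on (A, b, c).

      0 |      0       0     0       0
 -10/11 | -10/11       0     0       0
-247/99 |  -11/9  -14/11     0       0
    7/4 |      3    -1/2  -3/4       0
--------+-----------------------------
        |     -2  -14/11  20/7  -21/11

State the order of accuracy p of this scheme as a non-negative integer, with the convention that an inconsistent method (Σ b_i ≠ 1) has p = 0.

b = (-2, -14/11, 20/7, -21/11)
c = (0, -10/11, -247/99, 7/4)
Ac = (0, 0, 140/121, 307/132)
Σ b_i: (-2)·1 + (-14/11)·1 + 20/7·1 + (-21/11)·1 = -179/77 ≠ 1 ⇒ order 0.

0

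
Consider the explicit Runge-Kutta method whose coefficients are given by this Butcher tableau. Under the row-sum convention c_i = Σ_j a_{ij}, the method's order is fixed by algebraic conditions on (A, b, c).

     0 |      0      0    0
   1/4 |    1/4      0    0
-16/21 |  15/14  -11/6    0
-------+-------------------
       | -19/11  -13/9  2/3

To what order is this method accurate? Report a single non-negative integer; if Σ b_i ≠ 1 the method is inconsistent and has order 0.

b = (-19/11, -13/9, 2/3)
c = (0, 1/4, -16/21)
Ac = (0, 0, -11/24)
Σ b_i: (-19/11)·1 + (-13/9)·1 + 2/3·1 = -248/99 ≠ 1 ⇒ order 0.

0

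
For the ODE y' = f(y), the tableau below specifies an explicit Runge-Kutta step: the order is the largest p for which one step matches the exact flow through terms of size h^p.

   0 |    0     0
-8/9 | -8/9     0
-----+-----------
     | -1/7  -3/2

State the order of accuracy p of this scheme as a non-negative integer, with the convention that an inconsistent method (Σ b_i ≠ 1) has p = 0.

0

b = (-1/7, -3/2)
c = (0, -8/9)
Σ b_i: (-1/7)·1 + (-3/2)·1 = -23/14 ≠ 1 ⇒ order 0.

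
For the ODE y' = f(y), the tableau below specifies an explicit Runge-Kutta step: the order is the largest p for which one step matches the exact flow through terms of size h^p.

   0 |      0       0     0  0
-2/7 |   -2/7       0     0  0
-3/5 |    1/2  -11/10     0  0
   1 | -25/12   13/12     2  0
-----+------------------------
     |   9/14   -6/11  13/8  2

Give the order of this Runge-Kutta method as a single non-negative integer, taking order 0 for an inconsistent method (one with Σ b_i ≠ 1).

b = (9/14, -6/11, 13/8, 2)
c = (0, -2/7, -3/5, 1)
Ac = (0, 0, 11/35, -317/210)
Σ b_i: 9/14·1 + (-6/11)·1 + 13/8·1 + 2·1 = 2293/616 ≠ 1 ⇒ order 0.

0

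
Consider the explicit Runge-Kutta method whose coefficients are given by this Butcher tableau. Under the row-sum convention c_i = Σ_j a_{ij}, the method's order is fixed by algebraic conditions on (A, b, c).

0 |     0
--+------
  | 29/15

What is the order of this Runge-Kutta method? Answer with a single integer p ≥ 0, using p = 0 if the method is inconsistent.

0

b = (29/15)
c = (0)
Σ b_i: 29/15·1 = 29/15 ≠ 1 ⇒ order 0.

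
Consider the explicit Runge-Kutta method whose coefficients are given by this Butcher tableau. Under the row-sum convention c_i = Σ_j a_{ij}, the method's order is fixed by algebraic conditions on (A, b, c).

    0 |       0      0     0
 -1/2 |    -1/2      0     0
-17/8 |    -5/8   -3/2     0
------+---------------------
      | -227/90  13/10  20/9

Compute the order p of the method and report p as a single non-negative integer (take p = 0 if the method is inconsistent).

b = (-227/90, 13/10, 20/9)
c = (0, -1/2, -17/8)
Ac = (0, 0, 3/4)
Σ b_i: (-227/90)·1 + 13/10·1 + 20/9·1 = 1 ✓
b·c: 13/10·(-1/2) + 20/9·(-17/8) = -967/180 ≠ 1/2 ⇒ order 1.

1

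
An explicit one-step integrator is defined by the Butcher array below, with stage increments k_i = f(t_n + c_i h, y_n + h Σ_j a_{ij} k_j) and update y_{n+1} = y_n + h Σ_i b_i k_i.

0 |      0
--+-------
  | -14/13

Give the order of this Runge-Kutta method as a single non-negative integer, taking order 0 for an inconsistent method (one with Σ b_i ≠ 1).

0

b = (-14/13)
c = (0)
Σ b_i: (-14/13)·1 = -14/13 ≠ 1 ⇒ order 0.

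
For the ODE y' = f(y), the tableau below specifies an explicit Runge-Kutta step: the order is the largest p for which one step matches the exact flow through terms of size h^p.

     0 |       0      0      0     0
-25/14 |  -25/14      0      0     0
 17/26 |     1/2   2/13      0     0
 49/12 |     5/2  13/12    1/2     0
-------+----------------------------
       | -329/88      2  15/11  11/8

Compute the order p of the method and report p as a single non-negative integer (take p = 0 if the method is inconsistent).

1

b = (-329/88, 2, 15/11, 11/8)
c = (0, -25/14, 17/26, 49/12)
Ac = (0, 0, -25/91, -3511/2184)
Σ b_i: (-329/88)·1 + 2·1 + 15/11·1 + 11/8·1 = 1 ✓
b·c: 2·(-25/14) + 15/11·17/26 + 11/8·49/12 = 282019/96096 ≠ 1/2 ⇒ order 1.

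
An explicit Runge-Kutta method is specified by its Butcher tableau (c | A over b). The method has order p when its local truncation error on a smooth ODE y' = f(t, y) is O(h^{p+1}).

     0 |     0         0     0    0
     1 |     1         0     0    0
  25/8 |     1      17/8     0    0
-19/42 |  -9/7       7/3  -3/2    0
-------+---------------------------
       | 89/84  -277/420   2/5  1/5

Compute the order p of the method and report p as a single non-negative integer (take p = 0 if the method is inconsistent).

b = (89/84, -277/420, 2/5, 1/5)
c = (0, 1, 25/8, -19/42)
Ac = (0, 0, 17/8, -113/48)
Σ b_i: 89/84·1 + (-277/420)·1 + 2/5·1 + 1/5·1 = 1 ✓
b·c: (-277/420)·1 + 2/5·25/8 + 1/5·(-19/42) = 1/2 ✓
b·c²: (-277/420)·1 + 2/5·625/64 + 1/5·361/1764 = 231977/70560 ≠ 1/3 ⇒ order 2.
b·Ac: 2/5·17/8 + 1/5·(-113/48) = 91/240 ≠ 1/6

2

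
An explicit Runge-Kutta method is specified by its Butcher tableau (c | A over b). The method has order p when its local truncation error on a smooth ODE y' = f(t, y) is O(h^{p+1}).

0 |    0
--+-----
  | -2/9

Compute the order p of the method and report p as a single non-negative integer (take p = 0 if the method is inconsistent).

b = (-2/9)
c = (0)
Σ b_i: (-2/9)·1 = -2/9 ≠ 1 ⇒ order 0.

0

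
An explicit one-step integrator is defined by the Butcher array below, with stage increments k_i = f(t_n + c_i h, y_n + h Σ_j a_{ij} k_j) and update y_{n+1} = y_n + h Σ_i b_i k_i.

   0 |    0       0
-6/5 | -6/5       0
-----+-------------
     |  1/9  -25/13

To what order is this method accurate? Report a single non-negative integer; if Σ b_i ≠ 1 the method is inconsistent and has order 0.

0

b = (1/9, -25/13)
c = (0, -6/5)
Σ b_i: 1/9·1 + (-25/13)·1 = -212/117 ≠ 1 ⇒ order 0.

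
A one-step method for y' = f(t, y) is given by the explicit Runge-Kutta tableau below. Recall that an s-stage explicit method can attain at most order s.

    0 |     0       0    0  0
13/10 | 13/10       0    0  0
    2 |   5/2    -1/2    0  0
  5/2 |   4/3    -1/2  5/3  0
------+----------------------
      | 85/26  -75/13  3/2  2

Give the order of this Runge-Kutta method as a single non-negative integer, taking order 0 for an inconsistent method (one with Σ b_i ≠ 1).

2

b = (85/26, -75/13, 3/2, 2)
c = (0, 13/10, 2, 5/2)
Ac = (0, 0, -13/20, 161/60)
Σ b_i: 85/26·1 + (-75/13)·1 + 3/2·1 + 2·1 = 1 ✓
b·c: (-75/13)·13/10 + 3/2·2 + 2·5/2 = 1/2 ✓
b·c²: (-75/13)·169/100 + 3/2·4 + 2·25/4 = 35/4 ≠ 1/3 ⇒ order 2.
b·Ac: 3/2·(-13/20) + 2·161/60 = 527/120 ≠ 1/6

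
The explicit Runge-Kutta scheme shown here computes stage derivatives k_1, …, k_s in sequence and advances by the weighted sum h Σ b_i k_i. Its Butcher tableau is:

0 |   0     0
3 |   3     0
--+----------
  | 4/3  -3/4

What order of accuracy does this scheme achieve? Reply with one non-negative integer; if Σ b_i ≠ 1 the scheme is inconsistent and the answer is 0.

b = (4/3, -3/4)
c = (0, 3)
Σ b_i: 4/3·1 + (-3/4)·1 = 7/12 ≠ 1 ⇒ order 0.

0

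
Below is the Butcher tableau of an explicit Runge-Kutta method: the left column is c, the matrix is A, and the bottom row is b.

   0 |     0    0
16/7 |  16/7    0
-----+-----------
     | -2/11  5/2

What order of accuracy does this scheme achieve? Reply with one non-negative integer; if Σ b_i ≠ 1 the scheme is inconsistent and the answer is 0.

b = (-2/11, 5/2)
c = (0, 16/7)
Σ b_i: (-2/11)·1 + 5/2·1 = 51/22 ≠ 1 ⇒ order 0.

0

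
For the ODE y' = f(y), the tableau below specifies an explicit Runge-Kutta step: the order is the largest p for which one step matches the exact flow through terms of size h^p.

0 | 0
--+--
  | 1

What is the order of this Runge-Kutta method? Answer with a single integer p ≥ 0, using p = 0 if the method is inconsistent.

b = (1)
c = (0)
Σ b_i: 1·1 = 1 ✓; 1 stage ⇒ order 1.

1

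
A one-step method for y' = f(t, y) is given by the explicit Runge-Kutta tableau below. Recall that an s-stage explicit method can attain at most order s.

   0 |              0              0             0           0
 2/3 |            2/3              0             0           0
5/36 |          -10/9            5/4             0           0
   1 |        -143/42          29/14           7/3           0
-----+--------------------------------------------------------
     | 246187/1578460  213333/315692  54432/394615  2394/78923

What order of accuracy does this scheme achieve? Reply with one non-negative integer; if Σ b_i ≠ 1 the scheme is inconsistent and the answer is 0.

3

b = (246187/1578460, 213333/315692, 54432/394615, 2394/78923)
c = (0, 2/3, 5/36, 1)
Ac = (0, 0, 5/6, 1289/756)
Σ b_i: 246187/1578460·1 + 213333/315692·1 + 54432/394615·1 + 2394/78923·1 = 1 ✓
b·c: 213333/315692·2/3 + 54432/394615·5/36 + 2394/78923·1 = 1/2 ✓
b·c²: 213333/315692·4/9 + 54432/394615·25/1296 + 2394/78923·1 = 1/3 ✓
b·Ac: 54432/394615·5/6 + 2394/78923·1289/756 = 1/6 ✓
b·c³: 213333/315692·8/27 + 54432/394615·125/46656 + 2394/78923·1 = 328061/1420614 ≠ 1/4 ⇒ order 3.
b·(c∘Ac): 54432/394615·25/216 + 2394/78923·1289/756 = 32051/473538 ≠ 1/8
b·Ac²: 54432/394615·5/9 + 2394/78923·26281/27216 = 1805707/17047368 ≠ 1/12
b·A²c: 2394/78923·35/18 = 4655/78923 ≠ 1/24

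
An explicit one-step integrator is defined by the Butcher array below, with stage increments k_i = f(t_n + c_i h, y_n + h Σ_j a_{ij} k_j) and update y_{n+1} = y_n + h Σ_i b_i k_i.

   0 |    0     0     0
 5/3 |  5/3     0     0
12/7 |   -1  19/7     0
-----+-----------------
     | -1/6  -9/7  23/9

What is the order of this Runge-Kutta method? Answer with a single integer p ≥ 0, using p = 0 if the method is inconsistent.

b = (-1/6, -9/7, 23/9)
c = (0, 5/3, 12/7)
Ac = (0, 0, 95/21)
Σ b_i: (-1/6)·1 + (-9/7)·1 + 23/9·1 = 139/126 ≠ 1 ⇒ order 0.

0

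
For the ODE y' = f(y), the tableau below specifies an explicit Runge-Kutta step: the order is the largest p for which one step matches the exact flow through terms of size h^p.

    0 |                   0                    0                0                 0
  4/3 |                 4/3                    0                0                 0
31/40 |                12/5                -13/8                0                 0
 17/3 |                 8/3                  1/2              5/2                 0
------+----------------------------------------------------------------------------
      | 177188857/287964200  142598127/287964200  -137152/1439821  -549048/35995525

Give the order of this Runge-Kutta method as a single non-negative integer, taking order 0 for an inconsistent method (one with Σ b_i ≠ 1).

b = (177188857/287964200, 142598127/287964200, -137152/1439821, -549048/35995525)
c = (0, 4/3, 31/40, 17/3)
Ac = (0, 0, -13/6, 125/48)
Σ b_i: 177188857/287964200·1 + 142598127/287964200·1 + (-137152/1439821)·1 + (-549048/35995525)·1 = 1 ✓
b·c: 142598127/287964200·4/3 + (-137152/1439821)·31/40 + (-549048/35995525)·17/3 = 1/2 ✓
b·c²: 142598127/287964200·16/9 + (-137152/1439821)·961/1600 + (-549048/35995525)·289/9 = 1/3 ✓
b·Ac: (-137152/1439821)·(-13/6) + (-549048/35995525)·125/48 = 1/6 ✓
b·c³: 142598127/287964200·64/27 + (-137152/1439821)·29791/64000 + (-549048/35995525)·4913/27 = -2370046273/1439821000 ≠ 1/4 ⇒ order 3.
b·(c∘Ac): (-137152/1439821)·(-403/240) + (-549048/35995525)·2125/144 = -2813693/43194630 ≠ 1/8
b·Ac²: (-137152/1439821)·(-26/9) + (-549048/35995525)·13769/5760 = 6186923761/25916778000 ≠ 1/12
b·A²c: (-549048/35995525)·(-65/12) = 594802/7199105 ≠ 1/24

3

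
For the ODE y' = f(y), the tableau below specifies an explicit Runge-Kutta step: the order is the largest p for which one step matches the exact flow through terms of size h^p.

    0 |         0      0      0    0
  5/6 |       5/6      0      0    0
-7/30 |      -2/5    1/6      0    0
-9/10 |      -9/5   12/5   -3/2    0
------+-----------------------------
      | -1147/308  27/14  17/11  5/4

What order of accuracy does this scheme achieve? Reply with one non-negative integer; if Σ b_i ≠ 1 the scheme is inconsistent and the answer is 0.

1

b = (-1147/308, 27/14, 17/11, 5/4)
c = (0, 5/6, -7/30, -9/10)
Ac = (0, 0, 5/36, 47/20)
Σ b_i: (-1147/308)·1 + 27/14·1 + 17/11·1 + 5/4·1 = 1 ✓
b·c: 27/14·5/6 + 17/11·(-7/30) + 5/4·(-9/10) = 1123/9240 ≠ 1/2 ⇒ order 1.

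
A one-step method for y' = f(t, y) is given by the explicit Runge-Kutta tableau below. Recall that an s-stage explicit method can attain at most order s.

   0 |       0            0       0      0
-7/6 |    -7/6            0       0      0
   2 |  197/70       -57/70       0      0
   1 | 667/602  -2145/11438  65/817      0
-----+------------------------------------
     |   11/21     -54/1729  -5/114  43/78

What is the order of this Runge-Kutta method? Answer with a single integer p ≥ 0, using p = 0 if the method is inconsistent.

b = (11/21, -54/1729, -5/114, 43/78)
c = (0, -7/6, 2, 1)
Ac = (0, 0, 19/20, 65/172)
Σ b_i: 11/21·1 + (-54/1729)·1 + (-5/114)·1 + 43/78·1 = 1 ✓
b·c: (-54/1729)·(-7/6) + (-5/114)·2 + 43/78·1 = 1/2 ✓
b·c²: (-54/1729)·49/36 + (-5/114)·4 + 43/78·1 = 1/3 ✓
b·Ac: (-5/114)·19/20 + 43/78·65/172 = 1/6 ✓
b·c³: (-54/1729)·(-343/216) + (-5/114)·8 + 43/78·1 = 1/4 ✓
b·(c∘Ac): (-5/114)·19/10 + 43/78·65/172 = 1/8 ✓
b·Ac²: (-5/114)·(-133/120) + 43/78·65/1032 = 1/12 ✓
b·A²c: 43/78·13/172 = 1/24 ✓; 4 stages ⇒ order 4.

4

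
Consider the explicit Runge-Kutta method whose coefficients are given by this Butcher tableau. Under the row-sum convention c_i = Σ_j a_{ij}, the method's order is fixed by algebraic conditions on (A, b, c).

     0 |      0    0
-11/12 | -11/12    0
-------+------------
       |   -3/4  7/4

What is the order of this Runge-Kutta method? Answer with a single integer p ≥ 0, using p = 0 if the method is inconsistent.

1

b = (-3/4, 7/4)
c = (0, -11/12)
Σ b_i: (-3/4)·1 + 7/4·1 = 1 ✓
b·c: 7/4·(-11/12) = -77/48 ≠ 1/2 ⇒ order 1.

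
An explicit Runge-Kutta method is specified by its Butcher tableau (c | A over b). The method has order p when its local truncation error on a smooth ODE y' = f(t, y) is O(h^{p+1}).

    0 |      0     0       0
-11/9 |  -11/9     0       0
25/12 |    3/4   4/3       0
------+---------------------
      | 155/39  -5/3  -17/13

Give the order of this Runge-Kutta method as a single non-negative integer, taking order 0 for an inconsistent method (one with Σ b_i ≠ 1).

1

b = (155/39, -5/3, -17/13)
c = (0, -11/9, 25/12)
Ac = (0, 0, -44/27)
Σ b_i: 155/39·1 + (-5/3)·1 + (-17/13)·1 = 1 ✓
b·c: (-5/3)·(-11/9) + (-17/13)·25/12 = -965/1404 ≠ 1/2 ⇒ order 1.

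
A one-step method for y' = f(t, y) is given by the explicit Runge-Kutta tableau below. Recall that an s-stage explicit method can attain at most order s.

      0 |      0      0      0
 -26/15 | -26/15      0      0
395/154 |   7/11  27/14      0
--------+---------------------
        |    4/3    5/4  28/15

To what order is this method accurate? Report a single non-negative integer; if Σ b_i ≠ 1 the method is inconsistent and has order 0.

0

b = (4/3, 5/4, 28/15)
c = (0, -26/15, 395/154)
Ac = (0, 0, -117/35)
Σ b_i: 4/3·1 + 5/4·1 + 28/15·1 = 89/20 ≠ 1 ⇒ order 0.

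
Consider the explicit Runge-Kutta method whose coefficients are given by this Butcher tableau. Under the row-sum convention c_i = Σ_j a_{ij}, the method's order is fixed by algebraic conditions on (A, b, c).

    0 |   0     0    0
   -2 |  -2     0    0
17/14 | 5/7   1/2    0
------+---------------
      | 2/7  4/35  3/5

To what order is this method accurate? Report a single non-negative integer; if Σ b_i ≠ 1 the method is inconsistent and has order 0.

2

b = (2/7, 4/35, 3/5)
c = (0, -2, 17/14)
Ac = (0, 0, -1)
Σ b_i: 2/7·1 + 4/35·1 + 3/5·1 = 1 ✓
b·c: 4/35·(-2) + 3/5·17/14 = 1/2 ✓
b·c²: 4/35·4 + 3/5·289/196 = 263/196 ≠ 1/3 ⇒ order 2.
b·Ac: 3/5·(-1) = -3/5 ≠ 1/6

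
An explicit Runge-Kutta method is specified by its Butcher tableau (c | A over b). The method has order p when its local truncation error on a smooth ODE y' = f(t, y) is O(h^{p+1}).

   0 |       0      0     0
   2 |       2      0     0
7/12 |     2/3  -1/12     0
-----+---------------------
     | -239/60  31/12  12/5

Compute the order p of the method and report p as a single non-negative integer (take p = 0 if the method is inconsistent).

1

b = (-239/60, 31/12, 12/5)
c = (0, 2, 7/12)
Ac = (0, 0, -1/6)
Σ b_i: (-239/60)·1 + 31/12·1 + 12/5·1 = 1 ✓
b·c: 31/12·2 + 12/5·7/12 = 197/30 ≠ 1/2 ⇒ order 1.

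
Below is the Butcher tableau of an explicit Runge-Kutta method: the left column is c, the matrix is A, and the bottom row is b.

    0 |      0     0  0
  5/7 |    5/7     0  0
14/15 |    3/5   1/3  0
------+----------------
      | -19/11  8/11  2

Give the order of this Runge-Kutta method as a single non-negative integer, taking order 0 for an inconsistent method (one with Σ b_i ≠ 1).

1

b = (-19/11, 8/11, 2)
c = (0, 5/7, 14/15)
Ac = (0, 0, 5/21)
Σ b_i: (-19/11)·1 + 8/11·1 + 2·1 = 1 ✓
b·c: 8/11·5/7 + 2·14/15 = 2756/1155 ≠ 1/2 ⇒ order 1.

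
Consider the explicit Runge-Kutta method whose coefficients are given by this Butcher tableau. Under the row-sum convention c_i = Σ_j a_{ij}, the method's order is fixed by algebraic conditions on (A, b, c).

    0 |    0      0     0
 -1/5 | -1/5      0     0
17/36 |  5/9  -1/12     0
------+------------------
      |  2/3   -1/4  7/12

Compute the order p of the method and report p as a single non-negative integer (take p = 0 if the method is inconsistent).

b = (2/3, -1/4, 7/12)
c = (0, -1/5, 17/36)
Ac = (0, 0, 1/60)
Σ b_i: 2/3·1 + (-1/4)·1 + 7/12·1 = 1 ✓
b·c: (-1/4)·(-1/5) + 7/12·17/36 = 703/2160 ≠ 1/2 ⇒ order 1.

1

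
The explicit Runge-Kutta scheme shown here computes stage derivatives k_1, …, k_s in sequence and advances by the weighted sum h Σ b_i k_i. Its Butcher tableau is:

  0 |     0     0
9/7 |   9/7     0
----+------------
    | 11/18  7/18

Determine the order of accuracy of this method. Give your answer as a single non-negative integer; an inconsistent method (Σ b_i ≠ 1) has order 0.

b = (11/18, 7/18)
c = (0, 9/7)
Σ b_i: 11/18·1 + 7/18·1 = 1 ✓
b·c: 7/18·9/7 = 1/2 ✓; 2 stages ⇒ order 2.

2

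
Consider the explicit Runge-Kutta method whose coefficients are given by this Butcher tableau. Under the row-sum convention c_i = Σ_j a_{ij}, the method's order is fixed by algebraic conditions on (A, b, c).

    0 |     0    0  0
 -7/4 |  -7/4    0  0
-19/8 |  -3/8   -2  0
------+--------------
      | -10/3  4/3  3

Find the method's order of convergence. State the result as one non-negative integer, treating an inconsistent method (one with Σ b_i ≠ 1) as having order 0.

1

b = (-10/3, 4/3, 3)
c = (0, -7/4, -19/8)
Ac = (0, 0, 7/2)
Σ b_i: (-10/3)·1 + 4/3·1 + 3·1 = 1 ✓
b·c: 4/3·(-7/4) + 3·(-19/8) = -227/24 ≠ 1/2 ⇒ order 1.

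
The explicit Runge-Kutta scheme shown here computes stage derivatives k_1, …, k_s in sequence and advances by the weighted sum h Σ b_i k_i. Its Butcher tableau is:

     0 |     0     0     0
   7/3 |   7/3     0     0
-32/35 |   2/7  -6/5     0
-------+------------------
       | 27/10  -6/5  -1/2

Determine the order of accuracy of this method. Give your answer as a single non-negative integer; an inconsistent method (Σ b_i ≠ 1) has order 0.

1

b = (27/10, -6/5, -1/2)
c = (0, 7/3, -32/35)
Ac = (0, 0, -14/5)
Σ b_i: 27/10·1 + (-6/5)·1 + (-1/2)·1 = 1 ✓
b·c: (-6/5)·7/3 + (-1/2)·(-32/35) = -82/35 ≠ 1/2 ⇒ order 1.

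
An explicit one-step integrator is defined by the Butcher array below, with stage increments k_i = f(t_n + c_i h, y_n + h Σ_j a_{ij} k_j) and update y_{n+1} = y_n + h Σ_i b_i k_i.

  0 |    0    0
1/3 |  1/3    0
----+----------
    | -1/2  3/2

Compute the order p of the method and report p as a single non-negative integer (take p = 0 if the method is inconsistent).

b = (-1/2, 3/2)
c = (0, 1/3)
Σ b_i: (-1/2)·1 + 3/2·1 = 1 ✓
b·c: 3/2·1/3 = 1/2 ✓; 2 stages ⇒ order 2.

2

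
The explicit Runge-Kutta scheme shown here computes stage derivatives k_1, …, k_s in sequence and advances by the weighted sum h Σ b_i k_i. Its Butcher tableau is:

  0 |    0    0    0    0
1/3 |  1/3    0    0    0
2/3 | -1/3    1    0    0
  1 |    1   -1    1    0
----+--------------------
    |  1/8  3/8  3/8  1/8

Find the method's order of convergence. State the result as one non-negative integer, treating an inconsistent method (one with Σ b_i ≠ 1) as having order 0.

b = (1/8, 3/8, 3/8, 1/8)
c = (0, 1/3, 2/3, 1)
Ac = (0, 0, 1/3, 1/3)
Σ b_i: 1/8·1 + 3/8·1 + 3/8·1 + 1/8·1 = 1 ✓
b·c: 3/8·1/3 + 3/8·2/3 + 1/8·1 = 1/2 ✓
b·c²: 3/8·1/9 + 3/8·4/9 + 1/8·1 = 1/3 ✓
b·Ac: 3/8·1/3 + 1/8·1/3 = 1/6 ✓
b·c³: 3/8·1/27 + 3/8·8/27 + 1/8·1 = 1/4 ✓
b·(c∘Ac): 3/8·2/9 + 1/8·1/3 = 1/8 ✓
b·Ac²: 3/8·1/9 + 1/8·1/3 = 1/12 ✓
b·A²c: 1/8·1/3 = 1/24 ✓; 4 stages ⇒ order 4.

4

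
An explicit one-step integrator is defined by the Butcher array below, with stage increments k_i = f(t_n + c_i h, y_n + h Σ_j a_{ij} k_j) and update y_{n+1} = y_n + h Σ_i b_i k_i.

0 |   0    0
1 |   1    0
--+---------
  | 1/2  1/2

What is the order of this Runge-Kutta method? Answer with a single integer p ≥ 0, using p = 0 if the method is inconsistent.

b = (1/2, 1/2)
c = (0, 1)
Σ b_i: 1/2·1 + 1/2·1 = 1 ✓
b·c: 1/2·1 = 1/2 ✓; 2 stages ⇒ order 2.

2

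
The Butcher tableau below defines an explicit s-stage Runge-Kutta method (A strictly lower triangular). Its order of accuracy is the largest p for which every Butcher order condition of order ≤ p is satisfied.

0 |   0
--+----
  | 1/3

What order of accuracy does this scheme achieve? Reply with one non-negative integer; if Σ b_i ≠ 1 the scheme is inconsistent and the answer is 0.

b = (1/3)
c = (0)
Σ b_i: 1/3·1 = 1/3 ≠ 1 ⇒ order 0.

0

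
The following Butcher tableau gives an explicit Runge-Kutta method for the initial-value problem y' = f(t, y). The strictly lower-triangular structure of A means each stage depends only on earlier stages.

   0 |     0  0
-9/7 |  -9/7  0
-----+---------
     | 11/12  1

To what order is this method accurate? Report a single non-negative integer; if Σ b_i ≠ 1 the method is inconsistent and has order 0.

0

b = (11/12, 1)
c = (0, -9/7)
Σ b_i: 11/12·1 + 1·1 = 23/12 ≠ 1 ⇒ order 0.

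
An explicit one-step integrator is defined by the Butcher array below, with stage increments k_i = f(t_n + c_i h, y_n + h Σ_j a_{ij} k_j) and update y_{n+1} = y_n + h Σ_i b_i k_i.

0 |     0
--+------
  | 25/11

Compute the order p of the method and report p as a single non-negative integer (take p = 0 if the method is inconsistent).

b = (25/11)
c = (0)
Σ b_i: 25/11·1 = 25/11 ≠ 1 ⇒ order 0.

0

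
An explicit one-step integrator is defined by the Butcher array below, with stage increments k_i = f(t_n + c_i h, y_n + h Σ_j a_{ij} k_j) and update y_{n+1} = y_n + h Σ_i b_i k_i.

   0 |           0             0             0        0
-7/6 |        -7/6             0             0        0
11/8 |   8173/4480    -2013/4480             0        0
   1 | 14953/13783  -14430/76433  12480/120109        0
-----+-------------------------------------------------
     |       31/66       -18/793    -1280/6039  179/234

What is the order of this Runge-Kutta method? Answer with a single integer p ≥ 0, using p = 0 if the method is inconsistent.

4

b = (31/66, -18/793, -1280/6039, 179/234)
c = (0, -7/6, 11/8, 1)
Ac = (0, 0, 671/1280, 65/179)
Σ b_i: 31/66·1 + (-18/793)·1 + (-1280/6039)·1 + 179/234·1 = 1 ✓
b·c: (-18/793)·(-7/6) + (-1280/6039)·11/8 + 179/234·1 = 1/2 ✓
b·c²: (-18/793)·49/36 + (-1280/6039)·121/64 + 179/234·1 = 1/3 ✓
b·Ac: (-1280/6039)·671/1280 + 179/234·65/179 = 1/6 ✓
b·c³: (-18/793)·(-343/216) + (-1280/6039)·1331/512 + 179/234·1 = 1/4 ✓
b·(c∘Ac): (-1280/6039)·7381/10240 + 179/234·65/179 = 1/8 ✓
b·Ac²: (-1280/6039)·(-4697/7680) + 179/234·(-65/1074) = 1/12 ✓
b·A²c: 179/234·39/716 = 1/24 ✓; 4 stages ⇒ order 4.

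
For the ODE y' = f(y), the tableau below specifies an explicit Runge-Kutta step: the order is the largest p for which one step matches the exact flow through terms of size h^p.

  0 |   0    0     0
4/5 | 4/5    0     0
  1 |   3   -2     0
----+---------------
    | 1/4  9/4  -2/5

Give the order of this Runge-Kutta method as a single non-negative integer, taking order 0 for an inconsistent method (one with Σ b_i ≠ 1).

b = (1/4, 9/4, -2/5)
c = (0, 4/5, 1)
Ac = (0, 0, -8/5)
Σ b_i: 1/4·1 + 9/4·1 + (-2/5)·1 = 21/10 ≠ 1 ⇒ order 0.

0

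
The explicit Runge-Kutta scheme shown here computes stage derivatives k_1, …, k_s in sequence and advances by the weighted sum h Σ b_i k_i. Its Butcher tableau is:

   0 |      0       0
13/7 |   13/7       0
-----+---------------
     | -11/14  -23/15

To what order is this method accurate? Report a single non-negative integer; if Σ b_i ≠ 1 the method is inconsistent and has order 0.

0

b = (-11/14, -23/15)
c = (0, 13/7)
Σ b_i: (-11/14)·1 + (-23/15)·1 = -487/210 ≠ 1 ⇒ order 0.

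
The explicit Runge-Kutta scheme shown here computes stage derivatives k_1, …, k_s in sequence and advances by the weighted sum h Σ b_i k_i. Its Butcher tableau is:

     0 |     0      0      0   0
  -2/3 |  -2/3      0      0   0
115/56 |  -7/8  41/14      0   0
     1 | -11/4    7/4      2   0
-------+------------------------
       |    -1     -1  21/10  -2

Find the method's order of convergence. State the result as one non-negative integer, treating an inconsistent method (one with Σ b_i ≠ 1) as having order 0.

b = (-1, -1, 21/10, -2)
c = (0, -2/3, 115/56, 1)
Ac = (0, 0, -41/21, 247/84)
Σ b_i: (-1)·1 + (-1)·1 + 21/10·1 + (-2)·1 = -19/10 ≠ 1 ⇒ order 0.

0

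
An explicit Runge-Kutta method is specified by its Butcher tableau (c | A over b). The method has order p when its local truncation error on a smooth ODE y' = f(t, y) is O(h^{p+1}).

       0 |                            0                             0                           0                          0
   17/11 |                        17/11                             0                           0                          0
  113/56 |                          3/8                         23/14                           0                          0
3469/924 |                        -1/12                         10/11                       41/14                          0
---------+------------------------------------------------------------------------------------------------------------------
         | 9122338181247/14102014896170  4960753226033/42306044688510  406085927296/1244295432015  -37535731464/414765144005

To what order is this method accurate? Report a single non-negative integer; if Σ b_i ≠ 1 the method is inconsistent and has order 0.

3

b = (9122338181247/14102014896170, 4960753226033/42306044688510, 406085927296/1244295432015, -37535731464/414765144005)
c = (0, 17/11, 113/56, 3469/924)
Ac = (0, 0, 391/154, 693873/94864)
Σ b_i: 9122338181247/14102014896170·1 + 4960753226033/42306044688510·1 + 406085927296/1244295432015·1 + (-37535731464/414765144005)·1 = 1 ✓
b·c: 4960753226033/42306044688510·17/11 + 406085927296/1244295432015·113/56 + (-37535731464/414765144005)·3469/924 = 1/2 ✓
b·c²: 4960753226033/42306044688510·289/121 + 406085927296/1244295432015·12769/3136 + (-37535731464/414765144005)·12033961/853776 = 1/3 ✓
b·Ac: 406085927296/1244295432015·391/154 + (-37535731464/414765144005)·693873/94864 = 1/6 ✓
b·c³: 4960753226033/42306044688510·4913/1331 + 406085927296/1244295432015·1442897/175616 + (-37535731464/414765144005)·41745810709/788889024 = -42359689518344167/25294037542000920 ≠ 1/4 ⇒ order 3.
b·(c∘Ac): 406085927296/1244295432015·44183/8624 + (-37535731464/414765144005)·802348479/29218112 = -6855842971183207/8431345847333640 ≠ 1/8
b·Ac²: 406085927296/1244295432015·6647/1694 + (-37535731464/414765144005)·823699659/58436224 = 7567240304807/1532971972242480 ≠ 1/12
b·A²c: (-37535731464/414765144005)·16031/2156 = -279098010714/414765144005 ≠ 1/24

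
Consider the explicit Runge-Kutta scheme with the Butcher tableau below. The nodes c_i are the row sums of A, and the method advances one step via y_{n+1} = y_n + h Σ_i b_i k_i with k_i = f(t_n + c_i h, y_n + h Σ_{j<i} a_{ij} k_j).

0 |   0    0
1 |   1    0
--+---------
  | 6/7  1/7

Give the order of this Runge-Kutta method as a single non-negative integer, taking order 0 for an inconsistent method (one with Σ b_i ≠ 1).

1

b = (6/7, 1/7)
c = (0, 1)
Σ b_i: 6/7·1 + 1/7·1 = 1 ✓
b·c: 1/7·1 = 1/7 ≠ 1/2 ⇒ order 1.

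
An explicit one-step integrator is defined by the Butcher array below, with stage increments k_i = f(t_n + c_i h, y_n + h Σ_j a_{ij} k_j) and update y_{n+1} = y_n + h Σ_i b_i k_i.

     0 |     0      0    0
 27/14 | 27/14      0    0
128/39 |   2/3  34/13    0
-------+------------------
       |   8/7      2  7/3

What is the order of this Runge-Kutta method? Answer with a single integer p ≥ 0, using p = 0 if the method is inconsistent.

b = (8/7, 2, 7/3)
c = (0, 27/14, 128/39)
Ac = (0, 0, 459/91)
Σ b_i: 8/7·1 + 2·1 + 7/3·1 = 115/21 ≠ 1 ⇒ order 0.

0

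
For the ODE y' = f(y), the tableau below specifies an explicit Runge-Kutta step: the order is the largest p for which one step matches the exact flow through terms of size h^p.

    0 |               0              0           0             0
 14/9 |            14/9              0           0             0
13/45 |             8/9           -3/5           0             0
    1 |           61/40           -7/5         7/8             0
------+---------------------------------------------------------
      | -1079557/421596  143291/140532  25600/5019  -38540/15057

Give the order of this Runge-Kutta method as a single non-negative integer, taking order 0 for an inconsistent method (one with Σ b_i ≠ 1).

3

b = (-1079557/421596, 143291/140532, 25600/5019, -38540/15057)
c = (0, 14/9, 13/45, 1)
Ac = (0, 0, -14/15, -77/40)
Σ b_i: (-1079557/421596)·1 + 143291/140532·1 + 25600/5019·1 + (-38540/15057)·1 = 1 ✓
b·c: 143291/140532·14/9 + 25600/5019·13/45 + (-38540/15057)·1 = 1/2 ✓
b·c²: 143291/140532·196/81 + 25600/5019·169/2025 + (-38540/15057)·1 = 1/3 ✓
b·Ac: 25600/5019·(-14/15) + (-38540/15057)·(-77/40) = 1/6 ✓
b·c³: 143291/140532·2744/729 + 25600/5019·2197/91125 + (-38540/15057)·1 = 8545406/6098085 ≠ 1/4 ⇒ order 3.
b·(c∘Ac): 25600/5019·(-182/675) + (-38540/15057)·(-77/40) = 137525/38718 ≠ 1/8
b·Ac²: 25600/5019·(-196/135) + (-38540/15057)·(-17899/5400) = 626539/580770 ≠ 1/12
b·A²c: (-38540/15057)·(-49/60) = 13489/6453 ≠ 1/24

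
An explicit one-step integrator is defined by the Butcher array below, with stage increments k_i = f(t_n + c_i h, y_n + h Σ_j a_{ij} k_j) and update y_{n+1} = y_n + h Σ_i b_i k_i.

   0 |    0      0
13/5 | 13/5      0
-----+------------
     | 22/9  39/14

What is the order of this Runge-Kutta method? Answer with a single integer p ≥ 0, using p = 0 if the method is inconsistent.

0

b = (22/9, 39/14)
c = (0, 13/5)
Σ b_i: 22/9·1 + 39/14·1 = 659/126 ≠ 1 ⇒ order 0.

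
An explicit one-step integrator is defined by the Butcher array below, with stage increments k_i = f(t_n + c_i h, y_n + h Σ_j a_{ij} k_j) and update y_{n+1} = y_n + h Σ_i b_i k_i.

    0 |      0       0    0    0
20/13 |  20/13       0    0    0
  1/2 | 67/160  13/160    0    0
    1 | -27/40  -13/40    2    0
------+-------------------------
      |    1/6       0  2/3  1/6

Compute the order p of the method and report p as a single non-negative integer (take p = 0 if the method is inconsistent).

b = (1/6, 0, 2/3, 1/6)
c = (0, 20/13, 1/2, 1)
Ac = (0, 0, 1/8, 1/2)
Σ b_i: 1/6·1 + 2/3·1 + 1/6·1 = 1 ✓
b·c: 2/3·1/2 + 1/6·1 = 1/2 ✓
b·c²: 2/3·1/4 + 1/6·1 = 1/3 ✓
b·Ac: 2/3·1/8 + 1/6·1/2 = 1/6 ✓
b·c³: 2/3·1/8 + 1/6·1 = 1/4 ✓
b·(c∘Ac): 2/3·1/16 + 1/6·1/2 = 1/8 ✓
b·Ac²: 2/3·5/26 + 1/6·(-7/26) = 1/12 ✓
b·A²c: 1/6·1/4 = 1/24 ✓; 4 stages ⇒ order 4.

4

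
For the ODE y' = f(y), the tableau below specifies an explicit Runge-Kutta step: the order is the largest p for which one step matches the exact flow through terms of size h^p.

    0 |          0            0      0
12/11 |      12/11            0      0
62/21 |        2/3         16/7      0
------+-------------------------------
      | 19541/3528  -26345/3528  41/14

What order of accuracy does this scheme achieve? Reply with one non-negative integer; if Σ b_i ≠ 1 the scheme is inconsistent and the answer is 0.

b = (19541/3528, -26345/3528, 41/14)
c = (0, 12/11, 62/21)
Ac = (0, 0, 192/77)
Σ b_i: 19541/3528·1 + (-26345/3528)·1 + 41/14·1 = 1 ✓
b·c: (-26345/3528)·12/11 + 41/14·62/21 = 1/2 ✓
b·c²: (-26345/3528)·144/121 + 41/14·3844/441 = 565052/33957 ≠ 1/3 ⇒ order 2.
b·Ac: 41/14·192/77 = 3936/539 ≠ 1/6

2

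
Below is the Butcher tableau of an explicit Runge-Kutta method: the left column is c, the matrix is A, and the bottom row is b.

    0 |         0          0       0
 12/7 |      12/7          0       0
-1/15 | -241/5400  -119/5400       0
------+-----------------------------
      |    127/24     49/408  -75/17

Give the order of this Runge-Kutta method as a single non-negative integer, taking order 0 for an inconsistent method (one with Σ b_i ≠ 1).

b = (127/24, 49/408, -75/17)
c = (0, 12/7, -1/15)
Ac = (0, 0, -17/450)
Σ b_i: 127/24·1 + 49/408·1 + (-75/17)·1 = 1 ✓
b·c: 49/408·12/7 + (-75/17)·(-1/15) = 1/2 ✓
b·c²: 49/408·144/49 + (-75/17)·1/225 = 1/3 ✓
b·Ac: (-75/17)·(-17/450) = 1/6 ✓; 3 stages ⇒ order 3.

3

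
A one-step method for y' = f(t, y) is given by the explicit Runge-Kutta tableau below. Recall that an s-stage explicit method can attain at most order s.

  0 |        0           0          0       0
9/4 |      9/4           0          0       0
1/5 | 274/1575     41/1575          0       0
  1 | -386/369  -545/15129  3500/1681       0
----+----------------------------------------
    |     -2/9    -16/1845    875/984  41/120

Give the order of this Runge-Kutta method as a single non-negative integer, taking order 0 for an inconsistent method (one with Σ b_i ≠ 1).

4

b = (-2/9, -16/1845, 875/984, 41/120)
c = (0, 9/4, 1/5, 1)
Ac = (0, 0, 41/700, 55/164)
Σ b_i: (-2/9)·1 + (-16/1845)·1 + 875/984·1 + 41/120·1 = 1 ✓
b·c: (-16/1845)·9/4 + 875/984·1/5 + 41/120·1 = 1/2 ✓
b·c²: (-16/1845)·81/16 + 875/984·1/25 + 41/120·1 = 1/3 ✓
b·Ac: 875/984·41/700 + 41/120·55/164 = 1/6 ✓
b·c³: (-16/1845)·729/64 + 875/984·1/125 + 41/120·1 = 1/4 ✓
b·(c∘Ac): 875/984·41/3500 + 41/120·55/164 = 1/8 ✓
b·Ac²: 875/984·369/2800 + 41/120·(-65/656) = 1/12 ✓
b·A²c: 41/120·5/41 = 1/24 ✓; 4 stages ⇒ order 4.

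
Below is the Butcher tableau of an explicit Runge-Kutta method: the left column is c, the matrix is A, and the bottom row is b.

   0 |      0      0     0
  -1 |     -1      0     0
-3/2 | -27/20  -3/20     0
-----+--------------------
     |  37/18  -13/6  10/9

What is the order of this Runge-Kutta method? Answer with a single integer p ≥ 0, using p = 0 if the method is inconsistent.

3

b = (37/18, -13/6, 10/9)
c = (0, -1, -3/2)
Ac = (0, 0, 3/20)
Σ b_i: 37/18·1 + (-13/6)·1 + 10/9·1 = 1 ✓
b·c: (-13/6)·(-1) + 10/9·(-3/2) = 1/2 ✓
b·c²: (-13/6)·1 + 10/9·9/4 = 1/3 ✓
b·Ac: 10/9·3/20 = 1/6 ✓; 3 stages ⇒ order 3.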